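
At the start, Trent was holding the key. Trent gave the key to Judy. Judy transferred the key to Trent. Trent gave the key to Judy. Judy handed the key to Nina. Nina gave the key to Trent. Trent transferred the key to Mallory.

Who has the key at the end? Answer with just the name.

Answer: Mallory

Derivation:
Tracking the key through each event:
Start: Trent has the key.
After event 1: Judy has the key.
After event 2: Trent has the key.
After event 3: Judy has the key.
After event 4: Nina has the key.
After event 5: Trent has the key.
After event 6: Mallory has the key.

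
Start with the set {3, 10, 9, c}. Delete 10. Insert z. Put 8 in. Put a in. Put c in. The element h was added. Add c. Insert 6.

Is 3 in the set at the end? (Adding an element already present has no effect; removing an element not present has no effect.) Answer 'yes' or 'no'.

Answer: yes

Derivation:
Tracking the set through each operation:
Start: {10, 3, 9, c}
Event 1 (remove 10): removed. Set: {3, 9, c}
Event 2 (add z): added. Set: {3, 9, c, z}
Event 3 (add 8): added. Set: {3, 8, 9, c, z}
Event 4 (add a): added. Set: {3, 8, 9, a, c, z}
Event 5 (add c): already present, no change. Set: {3, 8, 9, a, c, z}
Event 6 (add h): added. Set: {3, 8, 9, a, c, h, z}
Event 7 (add c): already present, no change. Set: {3, 8, 9, a, c, h, z}
Event 8 (add 6): added. Set: {3, 6, 8, 9, a, c, h, z}

Final set: {3, 6, 8, 9, a, c, h, z} (size 8)
3 is in the final set.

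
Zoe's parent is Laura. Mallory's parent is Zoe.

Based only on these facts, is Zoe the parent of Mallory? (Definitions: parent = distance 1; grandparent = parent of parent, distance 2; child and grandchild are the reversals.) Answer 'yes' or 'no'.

Reconstructing the parent chain from the given facts:
  Laura -> Zoe -> Mallory
(each arrow means 'parent of the next')
Positions in the chain (0 = top):
  position of Laura: 0
  position of Zoe: 1
  position of Mallory: 2

Zoe is at position 1, Mallory is at position 2; signed distance (j - i) = 1.
'parent' requires j - i = 1. Actual distance is 1, so the relation HOLDS.

Answer: yes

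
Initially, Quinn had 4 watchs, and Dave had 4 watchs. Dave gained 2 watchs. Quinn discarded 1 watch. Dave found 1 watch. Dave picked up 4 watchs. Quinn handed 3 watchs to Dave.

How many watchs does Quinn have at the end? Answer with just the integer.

Tracking counts step by step:
Start: Quinn=4, Dave=4
Event 1 (Dave +2): Dave: 4 -> 6. State: Quinn=4, Dave=6
Event 2 (Quinn -1): Quinn: 4 -> 3. State: Quinn=3, Dave=6
Event 3 (Dave +1): Dave: 6 -> 7. State: Quinn=3, Dave=7
Event 4 (Dave +4): Dave: 7 -> 11. State: Quinn=3, Dave=11
Event 5 (Quinn -> Dave, 3): Quinn: 3 -> 0, Dave: 11 -> 14. State: Quinn=0, Dave=14

Quinn's final count: 0

Answer: 0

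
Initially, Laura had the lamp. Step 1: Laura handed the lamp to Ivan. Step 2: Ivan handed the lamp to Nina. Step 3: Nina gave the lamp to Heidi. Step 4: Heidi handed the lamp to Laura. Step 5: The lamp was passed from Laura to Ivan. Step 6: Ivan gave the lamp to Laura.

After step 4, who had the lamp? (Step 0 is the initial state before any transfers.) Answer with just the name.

Tracking the lamp holder through step 4:
After step 0 (start): Laura
After step 1: Ivan
After step 2: Nina
After step 3: Heidi
After step 4: Laura

At step 4, the holder is Laura.

Answer: Laura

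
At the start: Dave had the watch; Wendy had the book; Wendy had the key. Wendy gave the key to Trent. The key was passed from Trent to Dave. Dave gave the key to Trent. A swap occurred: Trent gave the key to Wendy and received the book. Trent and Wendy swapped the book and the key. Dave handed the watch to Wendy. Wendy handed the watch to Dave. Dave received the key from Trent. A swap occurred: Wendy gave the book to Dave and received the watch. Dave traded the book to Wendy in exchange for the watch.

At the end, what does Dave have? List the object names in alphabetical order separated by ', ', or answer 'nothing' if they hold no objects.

Tracking all object holders:
Start: watch:Dave, book:Wendy, key:Wendy
Event 1 (give key: Wendy -> Trent). State: watch:Dave, book:Wendy, key:Trent
Event 2 (give key: Trent -> Dave). State: watch:Dave, book:Wendy, key:Dave
Event 3 (give key: Dave -> Trent). State: watch:Dave, book:Wendy, key:Trent
Event 4 (swap key<->book: now key:Wendy, book:Trent). State: watch:Dave, book:Trent, key:Wendy
Event 5 (swap book<->key: now book:Wendy, key:Trent). State: watch:Dave, book:Wendy, key:Trent
Event 6 (give watch: Dave -> Wendy). State: watch:Wendy, book:Wendy, key:Trent
Event 7 (give watch: Wendy -> Dave). State: watch:Dave, book:Wendy, key:Trent
Event 8 (give key: Trent -> Dave). State: watch:Dave, book:Wendy, key:Dave
Event 9 (swap book<->watch: now book:Dave, watch:Wendy). State: watch:Wendy, book:Dave, key:Dave
Event 10 (swap book<->watch: now book:Wendy, watch:Dave). State: watch:Dave, book:Wendy, key:Dave

Final state: watch:Dave, book:Wendy, key:Dave
Dave holds: key, watch.

Answer: key, watch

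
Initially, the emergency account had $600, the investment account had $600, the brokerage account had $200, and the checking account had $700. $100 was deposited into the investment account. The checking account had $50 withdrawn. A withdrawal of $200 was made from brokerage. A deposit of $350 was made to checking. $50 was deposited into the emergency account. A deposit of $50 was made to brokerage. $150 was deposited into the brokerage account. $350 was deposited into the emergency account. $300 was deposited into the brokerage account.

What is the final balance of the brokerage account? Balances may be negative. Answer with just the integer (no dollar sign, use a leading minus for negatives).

Tracking account balances step by step:
Start: emergency=600, investment=600, brokerage=200, checking=700
Event 1 (deposit 100 to investment): investment: 600 + 100 = 700. Balances: emergency=600, investment=700, brokerage=200, checking=700
Event 2 (withdraw 50 from checking): checking: 700 - 50 = 650. Balances: emergency=600, investment=700, brokerage=200, checking=650
Event 3 (withdraw 200 from brokerage): brokerage: 200 - 200 = 0. Balances: emergency=600, investment=700, brokerage=0, checking=650
Event 4 (deposit 350 to checking): checking: 650 + 350 = 1000. Balances: emergency=600, investment=700, brokerage=0, checking=1000
Event 5 (deposit 50 to emergency): emergency: 600 + 50 = 650. Balances: emergency=650, investment=700, brokerage=0, checking=1000
Event 6 (deposit 50 to brokerage): brokerage: 0 + 50 = 50. Balances: emergency=650, investment=700, brokerage=50, checking=1000
Event 7 (deposit 150 to brokerage): brokerage: 50 + 150 = 200. Balances: emergency=650, investment=700, brokerage=200, checking=1000
Event 8 (deposit 350 to emergency): emergency: 650 + 350 = 1000. Balances: emergency=1000, investment=700, brokerage=200, checking=1000
Event 9 (deposit 300 to brokerage): brokerage: 200 + 300 = 500. Balances: emergency=1000, investment=700, brokerage=500, checking=1000

Final balance of brokerage: 500

Answer: 500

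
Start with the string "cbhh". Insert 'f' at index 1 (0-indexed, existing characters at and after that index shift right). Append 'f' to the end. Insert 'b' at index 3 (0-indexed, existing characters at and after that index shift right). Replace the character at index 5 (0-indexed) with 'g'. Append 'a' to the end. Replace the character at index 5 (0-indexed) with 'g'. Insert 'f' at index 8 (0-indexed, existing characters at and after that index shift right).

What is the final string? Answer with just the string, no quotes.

Answer: cfbbhgfaf

Derivation:
Applying each edit step by step:
Start: "cbhh"
Op 1 (insert 'f' at idx 1): "cbhh" -> "cfbhh"
Op 2 (append 'f'): "cfbhh" -> "cfbhhf"
Op 3 (insert 'b' at idx 3): "cfbhhf" -> "cfbbhhf"
Op 4 (replace idx 5: 'h' -> 'g'): "cfbbhhf" -> "cfbbhgf"
Op 5 (append 'a'): "cfbbhgf" -> "cfbbhgfa"
Op 6 (replace idx 5: 'g' -> 'g'): "cfbbhgfa" -> "cfbbhgfa"
Op 7 (insert 'f' at idx 8): "cfbbhgfa" -> "cfbbhgfaf"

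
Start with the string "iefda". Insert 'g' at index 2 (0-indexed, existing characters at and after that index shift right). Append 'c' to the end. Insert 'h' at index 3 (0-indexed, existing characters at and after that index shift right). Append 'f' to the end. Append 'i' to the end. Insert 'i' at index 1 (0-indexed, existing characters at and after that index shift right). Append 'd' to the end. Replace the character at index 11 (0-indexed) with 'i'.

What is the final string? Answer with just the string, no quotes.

Applying each edit step by step:
Start: "iefda"
Op 1 (insert 'g' at idx 2): "iefda" -> "iegfda"
Op 2 (append 'c'): "iegfda" -> "iegfdac"
Op 3 (insert 'h' at idx 3): "iegfdac" -> "ieghfdac"
Op 4 (append 'f'): "ieghfdac" -> "ieghfdacf"
Op 5 (append 'i'): "ieghfdacf" -> "ieghfdacfi"
Op 6 (insert 'i' at idx 1): "ieghfdacfi" -> "iieghfdacfi"
Op 7 (append 'd'): "iieghfdacfi" -> "iieghfdacfid"
Op 8 (replace idx 11: 'd' -> 'i'): "iieghfdacfid" -> "iieghfdacfii"

Answer: iieghfdacfii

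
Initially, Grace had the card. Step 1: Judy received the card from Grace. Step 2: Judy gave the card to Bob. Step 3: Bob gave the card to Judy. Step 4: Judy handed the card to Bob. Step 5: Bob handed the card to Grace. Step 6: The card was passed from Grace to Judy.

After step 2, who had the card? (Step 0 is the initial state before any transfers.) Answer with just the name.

Answer: Bob

Derivation:
Tracking the card holder through step 2:
After step 0 (start): Grace
After step 1: Judy
After step 2: Bob

At step 2, the holder is Bob.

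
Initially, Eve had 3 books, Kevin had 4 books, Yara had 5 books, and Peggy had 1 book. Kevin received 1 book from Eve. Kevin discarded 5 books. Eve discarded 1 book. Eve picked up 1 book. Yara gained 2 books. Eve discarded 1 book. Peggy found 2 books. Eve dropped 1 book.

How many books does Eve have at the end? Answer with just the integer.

Answer: 0

Derivation:
Tracking counts step by step:
Start: Eve=3, Kevin=4, Yara=5, Peggy=1
Event 1 (Eve -> Kevin, 1): Eve: 3 -> 2, Kevin: 4 -> 5. State: Eve=2, Kevin=5, Yara=5, Peggy=1
Event 2 (Kevin -5): Kevin: 5 -> 0. State: Eve=2, Kevin=0, Yara=5, Peggy=1
Event 3 (Eve -1): Eve: 2 -> 1. State: Eve=1, Kevin=0, Yara=5, Peggy=1
Event 4 (Eve +1): Eve: 1 -> 2. State: Eve=2, Kevin=0, Yara=5, Peggy=1
Event 5 (Yara +2): Yara: 5 -> 7. State: Eve=2, Kevin=0, Yara=7, Peggy=1
Event 6 (Eve -1): Eve: 2 -> 1. State: Eve=1, Kevin=0, Yara=7, Peggy=1
Event 7 (Peggy +2): Peggy: 1 -> 3. State: Eve=1, Kevin=0, Yara=7, Peggy=3
Event 8 (Eve -1): Eve: 1 -> 0. State: Eve=0, Kevin=0, Yara=7, Peggy=3

Eve's final count: 0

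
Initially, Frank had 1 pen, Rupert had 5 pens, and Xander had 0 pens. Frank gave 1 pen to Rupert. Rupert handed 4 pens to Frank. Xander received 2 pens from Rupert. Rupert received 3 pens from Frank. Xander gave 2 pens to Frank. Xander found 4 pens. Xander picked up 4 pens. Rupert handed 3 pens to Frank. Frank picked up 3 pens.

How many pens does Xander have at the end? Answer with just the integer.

Answer: 8

Derivation:
Tracking counts step by step:
Start: Frank=1, Rupert=5, Xander=0
Event 1 (Frank -> Rupert, 1): Frank: 1 -> 0, Rupert: 5 -> 6. State: Frank=0, Rupert=6, Xander=0
Event 2 (Rupert -> Frank, 4): Rupert: 6 -> 2, Frank: 0 -> 4. State: Frank=4, Rupert=2, Xander=0
Event 3 (Rupert -> Xander, 2): Rupert: 2 -> 0, Xander: 0 -> 2. State: Frank=4, Rupert=0, Xander=2
Event 4 (Frank -> Rupert, 3): Frank: 4 -> 1, Rupert: 0 -> 3. State: Frank=1, Rupert=3, Xander=2
Event 5 (Xander -> Frank, 2): Xander: 2 -> 0, Frank: 1 -> 3. State: Frank=3, Rupert=3, Xander=0
Event 6 (Xander +4): Xander: 0 -> 4. State: Frank=3, Rupert=3, Xander=4
Event 7 (Xander +4): Xander: 4 -> 8. State: Frank=3, Rupert=3, Xander=8
Event 8 (Rupert -> Frank, 3): Rupert: 3 -> 0, Frank: 3 -> 6. State: Frank=6, Rupert=0, Xander=8
Event 9 (Frank +3): Frank: 6 -> 9. State: Frank=9, Rupert=0, Xander=8

Xander's final count: 8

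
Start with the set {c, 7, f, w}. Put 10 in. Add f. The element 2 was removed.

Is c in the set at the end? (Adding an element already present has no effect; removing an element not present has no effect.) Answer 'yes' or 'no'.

Answer: yes

Derivation:
Tracking the set through each operation:
Start: {7, c, f, w}
Event 1 (add 10): added. Set: {10, 7, c, f, w}
Event 2 (add f): already present, no change. Set: {10, 7, c, f, w}
Event 3 (remove 2): not present, no change. Set: {10, 7, c, f, w}

Final set: {10, 7, c, f, w} (size 5)
c is in the final set.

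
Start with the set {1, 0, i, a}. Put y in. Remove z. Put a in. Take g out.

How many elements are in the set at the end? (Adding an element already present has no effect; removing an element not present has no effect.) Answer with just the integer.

Tracking the set through each operation:
Start: {0, 1, a, i}
Event 1 (add y): added. Set: {0, 1, a, i, y}
Event 2 (remove z): not present, no change. Set: {0, 1, a, i, y}
Event 3 (add a): already present, no change. Set: {0, 1, a, i, y}
Event 4 (remove g): not present, no change. Set: {0, 1, a, i, y}

Final set: {0, 1, a, i, y} (size 5)

Answer: 5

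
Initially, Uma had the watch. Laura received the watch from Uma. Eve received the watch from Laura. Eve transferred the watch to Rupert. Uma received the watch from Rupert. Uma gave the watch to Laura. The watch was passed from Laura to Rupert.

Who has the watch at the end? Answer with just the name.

Answer: Rupert

Derivation:
Tracking the watch through each event:
Start: Uma has the watch.
After event 1: Laura has the watch.
After event 2: Eve has the watch.
After event 3: Rupert has the watch.
After event 4: Uma has the watch.
After event 5: Laura has the watch.
After event 6: Rupert has the watch.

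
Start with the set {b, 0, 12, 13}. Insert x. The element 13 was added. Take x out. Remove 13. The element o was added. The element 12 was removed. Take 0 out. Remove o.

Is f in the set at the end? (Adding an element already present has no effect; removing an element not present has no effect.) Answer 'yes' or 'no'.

Answer: no

Derivation:
Tracking the set through each operation:
Start: {0, 12, 13, b}
Event 1 (add x): added. Set: {0, 12, 13, b, x}
Event 2 (add 13): already present, no change. Set: {0, 12, 13, b, x}
Event 3 (remove x): removed. Set: {0, 12, 13, b}
Event 4 (remove 13): removed. Set: {0, 12, b}
Event 5 (add o): added. Set: {0, 12, b, o}
Event 6 (remove 12): removed. Set: {0, b, o}
Event 7 (remove 0): removed. Set: {b, o}
Event 8 (remove o): removed. Set: {b}

Final set: {b} (size 1)
f is NOT in the final set.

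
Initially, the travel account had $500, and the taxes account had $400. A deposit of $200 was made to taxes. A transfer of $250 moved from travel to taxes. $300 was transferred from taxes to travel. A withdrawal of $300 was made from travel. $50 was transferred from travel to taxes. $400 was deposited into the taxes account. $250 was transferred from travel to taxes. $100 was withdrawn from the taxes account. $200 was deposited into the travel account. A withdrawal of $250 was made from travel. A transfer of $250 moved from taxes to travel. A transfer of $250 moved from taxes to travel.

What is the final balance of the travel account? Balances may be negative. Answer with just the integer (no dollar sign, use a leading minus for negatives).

Answer: 400

Derivation:
Tracking account balances step by step:
Start: travel=500, taxes=400
Event 1 (deposit 200 to taxes): taxes: 400 + 200 = 600. Balances: travel=500, taxes=600
Event 2 (transfer 250 travel -> taxes): travel: 500 - 250 = 250, taxes: 600 + 250 = 850. Balances: travel=250, taxes=850
Event 3 (transfer 300 taxes -> travel): taxes: 850 - 300 = 550, travel: 250 + 300 = 550. Balances: travel=550, taxes=550
Event 4 (withdraw 300 from travel): travel: 550 - 300 = 250. Balances: travel=250, taxes=550
Event 5 (transfer 50 travel -> taxes): travel: 250 - 50 = 200, taxes: 550 + 50 = 600. Balances: travel=200, taxes=600
Event 6 (deposit 400 to taxes): taxes: 600 + 400 = 1000. Balances: travel=200, taxes=1000
Event 7 (transfer 250 travel -> taxes): travel: 200 - 250 = -50, taxes: 1000 + 250 = 1250. Balances: travel=-50, taxes=1250
Event 8 (withdraw 100 from taxes): taxes: 1250 - 100 = 1150. Balances: travel=-50, taxes=1150
Event 9 (deposit 200 to travel): travel: -50 + 200 = 150. Balances: travel=150, taxes=1150
Event 10 (withdraw 250 from travel): travel: 150 - 250 = -100. Balances: travel=-100, taxes=1150
Event 11 (transfer 250 taxes -> travel): taxes: 1150 - 250 = 900, travel: -100 + 250 = 150. Balances: travel=150, taxes=900
Event 12 (transfer 250 taxes -> travel): taxes: 900 - 250 = 650, travel: 150 + 250 = 400. Balances: travel=400, taxes=650

Final balance of travel: 400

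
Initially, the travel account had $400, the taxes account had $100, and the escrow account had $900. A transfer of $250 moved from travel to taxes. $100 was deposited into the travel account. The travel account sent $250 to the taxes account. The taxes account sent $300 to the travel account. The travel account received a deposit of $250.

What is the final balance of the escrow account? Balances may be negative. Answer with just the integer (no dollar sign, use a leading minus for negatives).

Answer: 900

Derivation:
Tracking account balances step by step:
Start: travel=400, taxes=100, escrow=900
Event 1 (transfer 250 travel -> taxes): travel: 400 - 250 = 150, taxes: 100 + 250 = 350. Balances: travel=150, taxes=350, escrow=900
Event 2 (deposit 100 to travel): travel: 150 + 100 = 250. Balances: travel=250, taxes=350, escrow=900
Event 3 (transfer 250 travel -> taxes): travel: 250 - 250 = 0, taxes: 350 + 250 = 600. Balances: travel=0, taxes=600, escrow=900
Event 4 (transfer 300 taxes -> travel): taxes: 600 - 300 = 300, travel: 0 + 300 = 300. Balances: travel=300, taxes=300, escrow=900
Event 5 (deposit 250 to travel): travel: 300 + 250 = 550. Balances: travel=550, taxes=300, escrow=900

Final balance of escrow: 900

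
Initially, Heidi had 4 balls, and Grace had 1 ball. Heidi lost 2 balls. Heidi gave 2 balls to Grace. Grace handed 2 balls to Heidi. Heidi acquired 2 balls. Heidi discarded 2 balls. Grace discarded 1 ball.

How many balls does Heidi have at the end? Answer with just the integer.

Answer: 2

Derivation:
Tracking counts step by step:
Start: Heidi=4, Grace=1
Event 1 (Heidi -2): Heidi: 4 -> 2. State: Heidi=2, Grace=1
Event 2 (Heidi -> Grace, 2): Heidi: 2 -> 0, Grace: 1 -> 3. State: Heidi=0, Grace=3
Event 3 (Grace -> Heidi, 2): Grace: 3 -> 1, Heidi: 0 -> 2. State: Heidi=2, Grace=1
Event 4 (Heidi +2): Heidi: 2 -> 4. State: Heidi=4, Grace=1
Event 5 (Heidi -2): Heidi: 4 -> 2. State: Heidi=2, Grace=1
Event 6 (Grace -1): Grace: 1 -> 0. State: Heidi=2, Grace=0

Heidi's final count: 2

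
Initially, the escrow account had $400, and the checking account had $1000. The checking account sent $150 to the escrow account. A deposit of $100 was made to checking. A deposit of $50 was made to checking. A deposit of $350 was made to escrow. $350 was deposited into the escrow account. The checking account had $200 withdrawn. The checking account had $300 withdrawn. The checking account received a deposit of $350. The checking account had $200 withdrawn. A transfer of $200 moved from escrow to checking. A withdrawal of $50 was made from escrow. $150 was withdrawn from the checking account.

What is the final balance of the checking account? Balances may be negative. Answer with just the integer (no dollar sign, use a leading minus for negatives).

Tracking account balances step by step:
Start: escrow=400, checking=1000
Event 1 (transfer 150 checking -> escrow): checking: 1000 - 150 = 850, escrow: 400 + 150 = 550. Balances: escrow=550, checking=850
Event 2 (deposit 100 to checking): checking: 850 + 100 = 950. Balances: escrow=550, checking=950
Event 3 (deposit 50 to checking): checking: 950 + 50 = 1000. Balances: escrow=550, checking=1000
Event 4 (deposit 350 to escrow): escrow: 550 + 350 = 900. Balances: escrow=900, checking=1000
Event 5 (deposit 350 to escrow): escrow: 900 + 350 = 1250. Balances: escrow=1250, checking=1000
Event 6 (withdraw 200 from checking): checking: 1000 - 200 = 800. Balances: escrow=1250, checking=800
Event 7 (withdraw 300 from checking): checking: 800 - 300 = 500. Balances: escrow=1250, checking=500
Event 8 (deposit 350 to checking): checking: 500 + 350 = 850. Balances: escrow=1250, checking=850
Event 9 (withdraw 200 from checking): checking: 850 - 200 = 650. Balances: escrow=1250, checking=650
Event 10 (transfer 200 escrow -> checking): escrow: 1250 - 200 = 1050, checking: 650 + 200 = 850. Balances: escrow=1050, checking=850
Event 11 (withdraw 50 from escrow): escrow: 1050 - 50 = 1000. Balances: escrow=1000, checking=850
Event 12 (withdraw 150 from checking): checking: 850 - 150 = 700. Balances: escrow=1000, checking=700

Final balance of checking: 700

Answer: 700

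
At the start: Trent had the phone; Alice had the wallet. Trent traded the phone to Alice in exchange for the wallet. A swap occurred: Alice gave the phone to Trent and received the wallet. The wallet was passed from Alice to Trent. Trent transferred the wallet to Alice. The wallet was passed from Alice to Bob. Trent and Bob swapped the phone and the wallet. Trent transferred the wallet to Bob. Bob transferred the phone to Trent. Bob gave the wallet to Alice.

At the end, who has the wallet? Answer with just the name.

Tracking all object holders:
Start: phone:Trent, wallet:Alice
Event 1 (swap phone<->wallet: now phone:Alice, wallet:Trent). State: phone:Alice, wallet:Trent
Event 2 (swap phone<->wallet: now phone:Trent, wallet:Alice). State: phone:Trent, wallet:Alice
Event 3 (give wallet: Alice -> Trent). State: phone:Trent, wallet:Trent
Event 4 (give wallet: Trent -> Alice). State: phone:Trent, wallet:Alice
Event 5 (give wallet: Alice -> Bob). State: phone:Trent, wallet:Bob
Event 6 (swap phone<->wallet: now phone:Bob, wallet:Trent). State: phone:Bob, wallet:Trent
Event 7 (give wallet: Trent -> Bob). State: phone:Bob, wallet:Bob
Event 8 (give phone: Bob -> Trent). State: phone:Trent, wallet:Bob
Event 9 (give wallet: Bob -> Alice). State: phone:Trent, wallet:Alice

Final state: phone:Trent, wallet:Alice
The wallet is held by Alice.

Answer: Alice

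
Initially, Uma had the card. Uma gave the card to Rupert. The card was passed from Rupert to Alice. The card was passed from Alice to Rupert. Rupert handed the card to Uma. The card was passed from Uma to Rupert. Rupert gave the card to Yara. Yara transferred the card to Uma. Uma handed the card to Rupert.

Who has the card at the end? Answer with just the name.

Answer: Rupert

Derivation:
Tracking the card through each event:
Start: Uma has the card.
After event 1: Rupert has the card.
After event 2: Alice has the card.
After event 3: Rupert has the card.
After event 4: Uma has the card.
After event 5: Rupert has the card.
After event 6: Yara has the card.
After event 7: Uma has the card.
After event 8: Rupert has the card.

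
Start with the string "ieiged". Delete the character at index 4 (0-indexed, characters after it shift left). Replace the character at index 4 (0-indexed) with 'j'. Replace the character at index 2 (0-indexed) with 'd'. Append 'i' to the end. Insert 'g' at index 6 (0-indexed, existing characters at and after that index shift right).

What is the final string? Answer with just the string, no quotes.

Applying each edit step by step:
Start: "ieiged"
Op 1 (delete idx 4 = 'e'): "ieiged" -> "ieigd"
Op 2 (replace idx 4: 'd' -> 'j'): "ieigd" -> "ieigj"
Op 3 (replace idx 2: 'i' -> 'd'): "ieigj" -> "iedgj"
Op 4 (append 'i'): "iedgj" -> "iedgji"
Op 5 (insert 'g' at idx 6): "iedgji" -> "iedgjig"

Answer: iedgjig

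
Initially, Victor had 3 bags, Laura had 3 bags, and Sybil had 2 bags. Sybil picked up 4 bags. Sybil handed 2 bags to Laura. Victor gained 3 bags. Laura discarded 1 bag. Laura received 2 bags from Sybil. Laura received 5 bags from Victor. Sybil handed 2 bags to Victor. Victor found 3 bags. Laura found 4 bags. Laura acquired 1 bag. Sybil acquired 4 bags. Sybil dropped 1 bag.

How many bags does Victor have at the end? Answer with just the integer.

Tracking counts step by step:
Start: Victor=3, Laura=3, Sybil=2
Event 1 (Sybil +4): Sybil: 2 -> 6. State: Victor=3, Laura=3, Sybil=6
Event 2 (Sybil -> Laura, 2): Sybil: 6 -> 4, Laura: 3 -> 5. State: Victor=3, Laura=5, Sybil=4
Event 3 (Victor +3): Victor: 3 -> 6. State: Victor=6, Laura=5, Sybil=4
Event 4 (Laura -1): Laura: 5 -> 4. State: Victor=6, Laura=4, Sybil=4
Event 5 (Sybil -> Laura, 2): Sybil: 4 -> 2, Laura: 4 -> 6. State: Victor=6, Laura=6, Sybil=2
Event 6 (Victor -> Laura, 5): Victor: 6 -> 1, Laura: 6 -> 11. State: Victor=1, Laura=11, Sybil=2
Event 7 (Sybil -> Victor, 2): Sybil: 2 -> 0, Victor: 1 -> 3. State: Victor=3, Laura=11, Sybil=0
Event 8 (Victor +3): Victor: 3 -> 6. State: Victor=6, Laura=11, Sybil=0
Event 9 (Laura +4): Laura: 11 -> 15. State: Victor=6, Laura=15, Sybil=0
Event 10 (Laura +1): Laura: 15 -> 16. State: Victor=6, Laura=16, Sybil=0
Event 11 (Sybil +4): Sybil: 0 -> 4. State: Victor=6, Laura=16, Sybil=4
Event 12 (Sybil -1): Sybil: 4 -> 3. State: Victor=6, Laura=16, Sybil=3

Victor's final count: 6

Answer: 6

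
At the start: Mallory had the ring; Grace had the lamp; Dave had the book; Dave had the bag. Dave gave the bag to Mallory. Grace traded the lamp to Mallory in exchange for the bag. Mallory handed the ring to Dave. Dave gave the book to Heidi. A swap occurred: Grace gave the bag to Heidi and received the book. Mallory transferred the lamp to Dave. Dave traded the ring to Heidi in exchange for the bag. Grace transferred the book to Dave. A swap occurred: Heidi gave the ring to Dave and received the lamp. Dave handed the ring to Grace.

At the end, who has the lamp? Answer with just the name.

Answer: Heidi

Derivation:
Tracking all object holders:
Start: ring:Mallory, lamp:Grace, book:Dave, bag:Dave
Event 1 (give bag: Dave -> Mallory). State: ring:Mallory, lamp:Grace, book:Dave, bag:Mallory
Event 2 (swap lamp<->bag: now lamp:Mallory, bag:Grace). State: ring:Mallory, lamp:Mallory, book:Dave, bag:Grace
Event 3 (give ring: Mallory -> Dave). State: ring:Dave, lamp:Mallory, book:Dave, bag:Grace
Event 4 (give book: Dave -> Heidi). State: ring:Dave, lamp:Mallory, book:Heidi, bag:Grace
Event 5 (swap bag<->book: now bag:Heidi, book:Grace). State: ring:Dave, lamp:Mallory, book:Grace, bag:Heidi
Event 6 (give lamp: Mallory -> Dave). State: ring:Dave, lamp:Dave, book:Grace, bag:Heidi
Event 7 (swap ring<->bag: now ring:Heidi, bag:Dave). State: ring:Heidi, lamp:Dave, book:Grace, bag:Dave
Event 8 (give book: Grace -> Dave). State: ring:Heidi, lamp:Dave, book:Dave, bag:Dave
Event 9 (swap ring<->lamp: now ring:Dave, lamp:Heidi). State: ring:Dave, lamp:Heidi, book:Dave, bag:Dave
Event 10 (give ring: Dave -> Grace). State: ring:Grace, lamp:Heidi, book:Dave, bag:Dave

Final state: ring:Grace, lamp:Heidi, book:Dave, bag:Dave
The lamp is held by Heidi.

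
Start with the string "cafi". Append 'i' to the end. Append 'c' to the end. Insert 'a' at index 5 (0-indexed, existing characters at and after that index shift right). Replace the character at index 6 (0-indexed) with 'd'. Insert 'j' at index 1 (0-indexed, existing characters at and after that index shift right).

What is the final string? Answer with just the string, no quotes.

Answer: cjafiiad

Derivation:
Applying each edit step by step:
Start: "cafi"
Op 1 (append 'i'): "cafi" -> "cafii"
Op 2 (append 'c'): "cafii" -> "cafiic"
Op 3 (insert 'a' at idx 5): "cafiic" -> "cafiiac"
Op 4 (replace idx 6: 'c' -> 'd'): "cafiiac" -> "cafiiad"
Op 5 (insert 'j' at idx 1): "cafiiad" -> "cjafiiad"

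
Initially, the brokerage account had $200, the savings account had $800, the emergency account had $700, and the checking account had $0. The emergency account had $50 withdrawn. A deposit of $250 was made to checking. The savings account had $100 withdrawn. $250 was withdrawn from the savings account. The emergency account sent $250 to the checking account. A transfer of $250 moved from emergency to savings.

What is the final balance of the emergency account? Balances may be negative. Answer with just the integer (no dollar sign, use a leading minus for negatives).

Tracking account balances step by step:
Start: brokerage=200, savings=800, emergency=700, checking=0
Event 1 (withdraw 50 from emergency): emergency: 700 - 50 = 650. Balances: brokerage=200, savings=800, emergency=650, checking=0
Event 2 (deposit 250 to checking): checking: 0 + 250 = 250. Balances: brokerage=200, savings=800, emergency=650, checking=250
Event 3 (withdraw 100 from savings): savings: 800 - 100 = 700. Balances: brokerage=200, savings=700, emergency=650, checking=250
Event 4 (withdraw 250 from savings): savings: 700 - 250 = 450. Balances: brokerage=200, savings=450, emergency=650, checking=250
Event 5 (transfer 250 emergency -> checking): emergency: 650 - 250 = 400, checking: 250 + 250 = 500. Balances: brokerage=200, savings=450, emergency=400, checking=500
Event 6 (transfer 250 emergency -> savings): emergency: 400 - 250 = 150, savings: 450 + 250 = 700. Balances: brokerage=200, savings=700, emergency=150, checking=500

Final balance of emergency: 150

Answer: 150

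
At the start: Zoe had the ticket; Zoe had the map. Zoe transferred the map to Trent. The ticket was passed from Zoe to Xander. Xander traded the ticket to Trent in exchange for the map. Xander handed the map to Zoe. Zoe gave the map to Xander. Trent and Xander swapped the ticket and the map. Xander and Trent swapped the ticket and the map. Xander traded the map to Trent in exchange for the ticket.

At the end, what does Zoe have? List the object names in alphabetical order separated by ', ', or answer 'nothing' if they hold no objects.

Tracking all object holders:
Start: ticket:Zoe, map:Zoe
Event 1 (give map: Zoe -> Trent). State: ticket:Zoe, map:Trent
Event 2 (give ticket: Zoe -> Xander). State: ticket:Xander, map:Trent
Event 3 (swap ticket<->map: now ticket:Trent, map:Xander). State: ticket:Trent, map:Xander
Event 4 (give map: Xander -> Zoe). State: ticket:Trent, map:Zoe
Event 5 (give map: Zoe -> Xander). State: ticket:Trent, map:Xander
Event 6 (swap ticket<->map: now ticket:Xander, map:Trent). State: ticket:Xander, map:Trent
Event 7 (swap ticket<->map: now ticket:Trent, map:Xander). State: ticket:Trent, map:Xander
Event 8 (swap map<->ticket: now map:Trent, ticket:Xander). State: ticket:Xander, map:Trent

Final state: ticket:Xander, map:Trent
Zoe holds: (nothing).

Answer: nothing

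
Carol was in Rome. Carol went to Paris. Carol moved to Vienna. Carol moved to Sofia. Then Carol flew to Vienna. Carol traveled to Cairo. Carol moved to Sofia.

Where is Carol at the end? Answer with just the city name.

Answer: Sofia

Derivation:
Tracking Carol's location:
Start: Carol is in Rome.
After move 1: Rome -> Paris. Carol is in Paris.
After move 2: Paris -> Vienna. Carol is in Vienna.
After move 3: Vienna -> Sofia. Carol is in Sofia.
After move 4: Sofia -> Vienna. Carol is in Vienna.
After move 5: Vienna -> Cairo. Carol is in Cairo.
After move 6: Cairo -> Sofia. Carol is in Sofia.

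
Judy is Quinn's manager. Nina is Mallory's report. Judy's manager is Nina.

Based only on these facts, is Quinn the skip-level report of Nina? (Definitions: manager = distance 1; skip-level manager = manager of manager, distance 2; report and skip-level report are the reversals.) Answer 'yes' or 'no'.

Answer: yes

Derivation:
Reconstructing the manager chain from the given facts:
  Mallory -> Nina -> Judy -> Quinn
(each arrow means 'manager of the next')
Positions in the chain (0 = top):
  position of Mallory: 0
  position of Nina: 1
  position of Judy: 2
  position of Quinn: 3

Quinn is at position 3, Nina is at position 1; signed distance (j - i) = -2.
'skip-level report' requires j - i = -2. Actual distance is -2, so the relation HOLDS.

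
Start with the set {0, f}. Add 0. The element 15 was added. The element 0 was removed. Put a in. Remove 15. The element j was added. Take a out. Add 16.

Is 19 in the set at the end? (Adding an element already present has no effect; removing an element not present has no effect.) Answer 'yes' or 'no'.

Answer: no

Derivation:
Tracking the set through each operation:
Start: {0, f}
Event 1 (add 0): already present, no change. Set: {0, f}
Event 2 (add 15): added. Set: {0, 15, f}
Event 3 (remove 0): removed. Set: {15, f}
Event 4 (add a): added. Set: {15, a, f}
Event 5 (remove 15): removed. Set: {a, f}
Event 6 (add j): added. Set: {a, f, j}
Event 7 (remove a): removed. Set: {f, j}
Event 8 (add 16): added. Set: {16, f, j}

Final set: {16, f, j} (size 3)
19 is NOT in the final set.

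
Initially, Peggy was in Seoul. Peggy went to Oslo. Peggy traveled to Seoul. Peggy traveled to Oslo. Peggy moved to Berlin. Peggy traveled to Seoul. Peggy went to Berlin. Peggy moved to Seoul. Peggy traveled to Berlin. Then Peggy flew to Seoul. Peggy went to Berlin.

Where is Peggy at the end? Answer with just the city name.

Answer: Berlin

Derivation:
Tracking Peggy's location:
Start: Peggy is in Seoul.
After move 1: Seoul -> Oslo. Peggy is in Oslo.
After move 2: Oslo -> Seoul. Peggy is in Seoul.
After move 3: Seoul -> Oslo. Peggy is in Oslo.
After move 4: Oslo -> Berlin. Peggy is in Berlin.
After move 5: Berlin -> Seoul. Peggy is in Seoul.
After move 6: Seoul -> Berlin. Peggy is in Berlin.
After move 7: Berlin -> Seoul. Peggy is in Seoul.
After move 8: Seoul -> Berlin. Peggy is in Berlin.
After move 9: Berlin -> Seoul. Peggy is in Seoul.
After move 10: Seoul -> Berlin. Peggy is in Berlin.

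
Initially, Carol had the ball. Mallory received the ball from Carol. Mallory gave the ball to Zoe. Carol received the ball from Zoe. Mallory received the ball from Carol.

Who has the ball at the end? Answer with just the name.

Answer: Mallory

Derivation:
Tracking the ball through each event:
Start: Carol has the ball.
After event 1: Mallory has the ball.
After event 2: Zoe has the ball.
After event 3: Carol has the ball.
After event 4: Mallory has the ball.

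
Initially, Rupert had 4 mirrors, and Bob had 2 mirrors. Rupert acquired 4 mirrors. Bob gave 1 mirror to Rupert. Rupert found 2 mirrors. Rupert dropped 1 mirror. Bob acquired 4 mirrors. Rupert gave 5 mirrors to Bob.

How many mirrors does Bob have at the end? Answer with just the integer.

Answer: 10

Derivation:
Tracking counts step by step:
Start: Rupert=4, Bob=2
Event 1 (Rupert +4): Rupert: 4 -> 8. State: Rupert=8, Bob=2
Event 2 (Bob -> Rupert, 1): Bob: 2 -> 1, Rupert: 8 -> 9. State: Rupert=9, Bob=1
Event 3 (Rupert +2): Rupert: 9 -> 11. State: Rupert=11, Bob=1
Event 4 (Rupert -1): Rupert: 11 -> 10. State: Rupert=10, Bob=1
Event 5 (Bob +4): Bob: 1 -> 5. State: Rupert=10, Bob=5
Event 6 (Rupert -> Bob, 5): Rupert: 10 -> 5, Bob: 5 -> 10. State: Rupert=5, Bob=10

Bob's final count: 10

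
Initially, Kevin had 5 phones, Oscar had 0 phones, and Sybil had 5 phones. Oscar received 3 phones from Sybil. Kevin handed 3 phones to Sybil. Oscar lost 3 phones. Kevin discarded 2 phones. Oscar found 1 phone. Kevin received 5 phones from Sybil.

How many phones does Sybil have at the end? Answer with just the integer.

Answer: 0

Derivation:
Tracking counts step by step:
Start: Kevin=5, Oscar=0, Sybil=5
Event 1 (Sybil -> Oscar, 3): Sybil: 5 -> 2, Oscar: 0 -> 3. State: Kevin=5, Oscar=3, Sybil=2
Event 2 (Kevin -> Sybil, 3): Kevin: 5 -> 2, Sybil: 2 -> 5. State: Kevin=2, Oscar=3, Sybil=5
Event 3 (Oscar -3): Oscar: 3 -> 0. State: Kevin=2, Oscar=0, Sybil=5
Event 4 (Kevin -2): Kevin: 2 -> 0. State: Kevin=0, Oscar=0, Sybil=5
Event 5 (Oscar +1): Oscar: 0 -> 1. State: Kevin=0, Oscar=1, Sybil=5
Event 6 (Sybil -> Kevin, 5): Sybil: 5 -> 0, Kevin: 0 -> 5. State: Kevin=5, Oscar=1, Sybil=0

Sybil's final count: 0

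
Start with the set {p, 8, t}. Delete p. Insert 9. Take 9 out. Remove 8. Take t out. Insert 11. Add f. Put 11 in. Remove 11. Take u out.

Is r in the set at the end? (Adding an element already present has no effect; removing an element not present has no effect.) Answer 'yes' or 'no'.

Answer: no

Derivation:
Tracking the set through each operation:
Start: {8, p, t}
Event 1 (remove p): removed. Set: {8, t}
Event 2 (add 9): added. Set: {8, 9, t}
Event 3 (remove 9): removed. Set: {8, t}
Event 4 (remove 8): removed. Set: {t}
Event 5 (remove t): removed. Set: {}
Event 6 (add 11): added. Set: {11}
Event 7 (add f): added. Set: {11, f}
Event 8 (add 11): already present, no change. Set: {11, f}
Event 9 (remove 11): removed. Set: {f}
Event 10 (remove u): not present, no change. Set: {f}

Final set: {f} (size 1)
r is NOT in the final set.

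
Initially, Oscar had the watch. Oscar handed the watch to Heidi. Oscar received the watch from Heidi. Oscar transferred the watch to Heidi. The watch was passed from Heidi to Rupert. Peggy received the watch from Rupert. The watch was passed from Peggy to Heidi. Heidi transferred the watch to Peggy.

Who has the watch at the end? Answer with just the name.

Tracking the watch through each event:
Start: Oscar has the watch.
After event 1: Heidi has the watch.
After event 2: Oscar has the watch.
After event 3: Heidi has the watch.
After event 4: Rupert has the watch.
After event 5: Peggy has the watch.
After event 6: Heidi has the watch.
After event 7: Peggy has the watch.

Answer: Peggy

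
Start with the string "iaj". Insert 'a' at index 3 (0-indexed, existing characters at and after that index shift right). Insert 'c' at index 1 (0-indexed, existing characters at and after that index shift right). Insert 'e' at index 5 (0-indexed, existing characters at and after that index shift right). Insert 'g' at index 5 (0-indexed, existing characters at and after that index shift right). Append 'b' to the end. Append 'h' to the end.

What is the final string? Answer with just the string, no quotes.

Applying each edit step by step:
Start: "iaj"
Op 1 (insert 'a' at idx 3): "iaj" -> "iaja"
Op 2 (insert 'c' at idx 1): "iaja" -> "icaja"
Op 3 (insert 'e' at idx 5): "icaja" -> "icajae"
Op 4 (insert 'g' at idx 5): "icajae" -> "icajage"
Op 5 (append 'b'): "icajage" -> "icajageb"
Op 6 (append 'h'): "icajageb" -> "icajagebh"

Answer: icajagebh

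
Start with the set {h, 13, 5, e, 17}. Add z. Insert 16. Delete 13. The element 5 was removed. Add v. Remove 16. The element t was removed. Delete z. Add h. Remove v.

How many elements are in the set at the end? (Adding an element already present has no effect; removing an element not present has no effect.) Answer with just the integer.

Tracking the set through each operation:
Start: {13, 17, 5, e, h}
Event 1 (add z): added. Set: {13, 17, 5, e, h, z}
Event 2 (add 16): added. Set: {13, 16, 17, 5, e, h, z}
Event 3 (remove 13): removed. Set: {16, 17, 5, e, h, z}
Event 4 (remove 5): removed. Set: {16, 17, e, h, z}
Event 5 (add v): added. Set: {16, 17, e, h, v, z}
Event 6 (remove 16): removed. Set: {17, e, h, v, z}
Event 7 (remove t): not present, no change. Set: {17, e, h, v, z}
Event 8 (remove z): removed. Set: {17, e, h, v}
Event 9 (add h): already present, no change. Set: {17, e, h, v}
Event 10 (remove v): removed. Set: {17, e, h}

Final set: {17, e, h} (size 3)

Answer: 3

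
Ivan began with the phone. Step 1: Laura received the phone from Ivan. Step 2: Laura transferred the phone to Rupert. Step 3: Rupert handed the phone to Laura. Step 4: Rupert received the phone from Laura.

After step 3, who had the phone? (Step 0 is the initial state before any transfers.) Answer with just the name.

Answer: Laura

Derivation:
Tracking the phone holder through step 3:
After step 0 (start): Ivan
After step 1: Laura
After step 2: Rupert
After step 3: Laura

At step 3, the holder is Laura.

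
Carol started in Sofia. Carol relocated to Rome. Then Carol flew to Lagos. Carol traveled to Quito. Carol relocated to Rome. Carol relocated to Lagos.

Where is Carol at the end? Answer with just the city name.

Tracking Carol's location:
Start: Carol is in Sofia.
After move 1: Sofia -> Rome. Carol is in Rome.
After move 2: Rome -> Lagos. Carol is in Lagos.
After move 3: Lagos -> Quito. Carol is in Quito.
After move 4: Quito -> Rome. Carol is in Rome.
After move 5: Rome -> Lagos. Carol is in Lagos.

Answer: Lagos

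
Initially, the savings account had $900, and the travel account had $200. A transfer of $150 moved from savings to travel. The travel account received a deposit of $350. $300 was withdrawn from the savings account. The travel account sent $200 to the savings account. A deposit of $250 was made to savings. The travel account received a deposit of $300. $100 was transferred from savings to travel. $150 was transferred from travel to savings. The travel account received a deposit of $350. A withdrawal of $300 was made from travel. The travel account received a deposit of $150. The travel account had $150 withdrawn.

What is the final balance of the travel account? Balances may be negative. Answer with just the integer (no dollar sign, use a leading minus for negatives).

Tracking account balances step by step:
Start: savings=900, travel=200
Event 1 (transfer 150 savings -> travel): savings: 900 - 150 = 750, travel: 200 + 150 = 350. Balances: savings=750, travel=350
Event 2 (deposit 350 to travel): travel: 350 + 350 = 700. Balances: savings=750, travel=700
Event 3 (withdraw 300 from savings): savings: 750 - 300 = 450. Balances: savings=450, travel=700
Event 4 (transfer 200 travel -> savings): travel: 700 - 200 = 500, savings: 450 + 200 = 650. Balances: savings=650, travel=500
Event 5 (deposit 250 to savings): savings: 650 + 250 = 900. Balances: savings=900, travel=500
Event 6 (deposit 300 to travel): travel: 500 + 300 = 800. Balances: savings=900, travel=800
Event 7 (transfer 100 savings -> travel): savings: 900 - 100 = 800, travel: 800 + 100 = 900. Balances: savings=800, travel=900
Event 8 (transfer 150 travel -> savings): travel: 900 - 150 = 750, savings: 800 + 150 = 950. Balances: savings=950, travel=750
Event 9 (deposit 350 to travel): travel: 750 + 350 = 1100. Balances: savings=950, travel=1100
Event 10 (withdraw 300 from travel): travel: 1100 - 300 = 800. Balances: savings=950, travel=800
Event 11 (deposit 150 to travel): travel: 800 + 150 = 950. Balances: savings=950, travel=950
Event 12 (withdraw 150 from travel): travel: 950 - 150 = 800. Balances: savings=950, travel=800

Final balance of travel: 800

Answer: 800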